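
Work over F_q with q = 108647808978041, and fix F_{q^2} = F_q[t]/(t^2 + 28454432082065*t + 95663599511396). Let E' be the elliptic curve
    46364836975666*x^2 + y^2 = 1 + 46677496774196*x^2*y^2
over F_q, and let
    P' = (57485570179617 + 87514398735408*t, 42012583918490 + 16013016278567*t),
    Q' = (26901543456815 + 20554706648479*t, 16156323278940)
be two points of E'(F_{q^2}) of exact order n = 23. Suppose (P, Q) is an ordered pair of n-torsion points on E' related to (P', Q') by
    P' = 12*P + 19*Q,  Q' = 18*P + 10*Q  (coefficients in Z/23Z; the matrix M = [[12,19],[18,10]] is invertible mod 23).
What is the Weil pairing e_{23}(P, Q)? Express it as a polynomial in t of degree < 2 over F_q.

Alternating bilinearity on E[23] (values in mu_{23} in F_{108647808978041^2}) gives e(P',Q') = e(P,Q)^det(M).
Hence e(P,Q) = e(P',Q')^{3} where 3 = 8^{-1} mod 23.
Edwards a_E,d_E -> Montgomery A=36281382446283,B=14884274371427 -> Weierstrass 92852013386189,94373510802987 via alpha=15507055624977,beta=54245739539388.
n = 23 = (10111)_2 (5 bits, wt 4); accumulate f_{23,P'}(Q'+S)/f_{23,P'}(S) along the 4-step ladder.
Result: e(P',Q') = 75709059385433 + 41646328023559*t.
Thus e_{23}(P,Q) = 22621789360010 + 27288245191714*t.

22621789360010 + 27288245191714*t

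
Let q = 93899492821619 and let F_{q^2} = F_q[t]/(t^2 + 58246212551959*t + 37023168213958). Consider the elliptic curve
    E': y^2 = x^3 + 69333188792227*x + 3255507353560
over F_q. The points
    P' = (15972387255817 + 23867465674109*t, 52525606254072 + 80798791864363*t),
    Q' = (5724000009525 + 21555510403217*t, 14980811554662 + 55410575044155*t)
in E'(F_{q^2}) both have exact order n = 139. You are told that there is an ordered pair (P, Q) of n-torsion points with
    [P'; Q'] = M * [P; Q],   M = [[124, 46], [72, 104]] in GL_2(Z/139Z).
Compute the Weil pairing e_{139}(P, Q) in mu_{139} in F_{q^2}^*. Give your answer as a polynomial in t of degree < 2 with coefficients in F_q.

60588903091606 + 69295139910530*t

The 139-Weil pairing on E[139] over F_{93899492821619} is alternating-bilinear: e_{139}(P',Q') = e_{139}(P,Q)^det(M).
det M = 124*104 - 46*72 = 9584 = 132 (mod 139); 132^{-1} = 119 (mod 139).
Double-and-add over 10001011: 8-1 doublings, 4-1 additions; each step l_{T,T}/v_{2T} or l_{T,P'}/v at Q'+S for random S.
f_P(D_Q)/f_Q(D_P) = 17385564295787 + 67013273385126*t.
e_{139}(P,Q) = (17385564295787 + 67013273385126*t)^{119} = 60588903091606 + 69295139910530*t.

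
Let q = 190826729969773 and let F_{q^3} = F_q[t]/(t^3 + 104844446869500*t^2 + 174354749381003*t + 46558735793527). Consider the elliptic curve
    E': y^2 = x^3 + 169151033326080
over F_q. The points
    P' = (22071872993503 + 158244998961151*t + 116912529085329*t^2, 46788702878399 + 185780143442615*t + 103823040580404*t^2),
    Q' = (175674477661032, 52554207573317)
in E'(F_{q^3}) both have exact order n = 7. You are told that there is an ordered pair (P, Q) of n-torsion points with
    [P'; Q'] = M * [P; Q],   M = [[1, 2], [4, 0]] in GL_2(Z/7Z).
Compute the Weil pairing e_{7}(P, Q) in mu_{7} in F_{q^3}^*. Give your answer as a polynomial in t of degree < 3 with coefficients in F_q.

112281831429157 + 173510147880333*t + 166254414258623*t^2

e_{7}(aP+bQ,cP+dQ) = e_{7}(P,Q)^(ad-bc); with (a,b,c,d)=(1,2,4,0) this gives the det-7 law.
Inverting 6 mod 7: 6. Thus e_{7}(P,Q) = e(P',Q')^{6}.
Run Miller on y^2=x^3+169151033326080 over F_{190826729969773}: ladder 111 (3 bits); e = f_P(D_Q)/f_Q(D_P).
Result: e(P',Q') = 162482092330687 + 90566996353491*t + 140037086952697*t^2.
Thus e_{7}(P,Q) = 112281831429157 + 173510147880333*t + 166254414258623*t^2.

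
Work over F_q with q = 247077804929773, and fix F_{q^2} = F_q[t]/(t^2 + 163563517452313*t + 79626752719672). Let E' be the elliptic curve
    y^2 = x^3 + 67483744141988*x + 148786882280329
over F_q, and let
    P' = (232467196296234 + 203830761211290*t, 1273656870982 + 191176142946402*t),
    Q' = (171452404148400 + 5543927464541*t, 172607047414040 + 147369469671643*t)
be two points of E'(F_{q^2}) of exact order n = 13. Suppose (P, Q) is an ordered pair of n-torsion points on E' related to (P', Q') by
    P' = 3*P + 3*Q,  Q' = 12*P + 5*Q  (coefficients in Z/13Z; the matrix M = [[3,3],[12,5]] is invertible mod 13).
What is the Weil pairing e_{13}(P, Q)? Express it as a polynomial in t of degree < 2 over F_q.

27943365552412 + 108580936148125*t

e_{13} is bilinear + alternating on E[13], so e_{13}(3*P + 3*Q, 12*P + 5*Q) = e_{13}(P,Q)^(3*5-3*12).
3*5 - 3*12 = -21; reduced mod 13: det = 5, inverse 8.
4-bit Miller (1101) on E'/F_{247077804929773} with a'=67483744141988, b'=148786882280329: accumulate tangent/chord ratios at Q'+S and P'+S'.
f_P(D_Q)/f_Q(D_P) = 92998826308052 + 242267055583291*t.
Hence e(P,Q) = 27943365552412 + 108580936148125*t in F_{247077804929773^2}^*.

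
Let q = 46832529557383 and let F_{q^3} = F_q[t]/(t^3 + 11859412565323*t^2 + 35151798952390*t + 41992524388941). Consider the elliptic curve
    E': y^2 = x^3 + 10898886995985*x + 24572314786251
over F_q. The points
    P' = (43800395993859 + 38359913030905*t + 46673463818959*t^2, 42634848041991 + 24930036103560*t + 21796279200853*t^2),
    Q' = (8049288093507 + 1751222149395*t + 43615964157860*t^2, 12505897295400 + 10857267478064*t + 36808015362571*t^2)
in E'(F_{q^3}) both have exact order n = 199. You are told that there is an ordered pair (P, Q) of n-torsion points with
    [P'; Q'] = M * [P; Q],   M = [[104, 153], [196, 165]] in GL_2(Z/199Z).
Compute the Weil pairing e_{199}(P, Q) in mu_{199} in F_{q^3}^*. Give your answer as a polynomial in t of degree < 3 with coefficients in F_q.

37769375854071 + 32994062892841*t + 35930325104084*t^2

e_{199} is bilinear + alternating on E[199], so e_{199}(104*P + 153*Q, 196*P + 165*Q) = e_{199}(P,Q)^(104*165-153*196).
Inverting 107 mod 199: 93. Thus e_{199}(P,Q) = e(P',Q')^{93}.
Double-and-add over 11000111: 8-1 doublings, 5-1 additions; each step l_{T,T}/v_{2T} or l_{T,P'}/v at Q'+S for random S.
Result: e(P',Q') = 14659554927221 + 37551345832386*t + 17936910103178*t^2.
Finally e_{199}(P,Q) = 37769375854071 + 32994062892841*t + 35930325104084*t^2.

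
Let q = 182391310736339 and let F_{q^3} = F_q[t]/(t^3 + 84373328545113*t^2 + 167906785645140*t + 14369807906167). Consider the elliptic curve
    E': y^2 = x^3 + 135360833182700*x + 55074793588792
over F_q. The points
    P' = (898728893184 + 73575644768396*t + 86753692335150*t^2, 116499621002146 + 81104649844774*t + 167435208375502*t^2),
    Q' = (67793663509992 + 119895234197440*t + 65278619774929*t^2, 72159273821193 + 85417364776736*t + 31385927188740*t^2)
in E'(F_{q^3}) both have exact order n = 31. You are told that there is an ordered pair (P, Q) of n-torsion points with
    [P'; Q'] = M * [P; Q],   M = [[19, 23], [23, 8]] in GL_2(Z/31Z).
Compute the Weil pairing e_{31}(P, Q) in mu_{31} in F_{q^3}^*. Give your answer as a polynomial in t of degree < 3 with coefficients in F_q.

76123460249177 + 48580952463497*t + 179366165740652*t^2

Alternating bilinearity on E[31] (values in mu_{31} in F_{182391310736339^3}) gives e(P',Q') = e(P,Q)^det(M).
Hence e(P,Q) = e(P',Q')^{6} where 6 = 26^{-1} mod 31.
n = 31 = (11111)_2 (5 bits, wt 5); accumulate f_{31,P'}(Q'+S)/f_{31,P'}(S) along the 4-step ladder.
The quotient is 48851130348813 + 31618874378317*t + 155659103469916*t^2.
Thus e_{31}(P,Q) = 76123460249177 + 48580952463497*t + 179366165740652*t^2.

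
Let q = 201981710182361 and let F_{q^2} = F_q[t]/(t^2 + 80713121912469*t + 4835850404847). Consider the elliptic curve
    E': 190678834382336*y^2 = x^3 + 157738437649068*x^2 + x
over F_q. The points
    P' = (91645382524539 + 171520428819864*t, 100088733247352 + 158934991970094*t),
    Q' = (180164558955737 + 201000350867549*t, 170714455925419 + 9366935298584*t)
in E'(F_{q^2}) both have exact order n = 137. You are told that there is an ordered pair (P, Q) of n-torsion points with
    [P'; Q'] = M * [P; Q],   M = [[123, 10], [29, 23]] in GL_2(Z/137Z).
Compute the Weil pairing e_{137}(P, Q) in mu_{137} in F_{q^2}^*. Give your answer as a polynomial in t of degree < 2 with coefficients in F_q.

e_{137} is bilinear + alternating on E[137], so e_{137}(123*P + 10*Q, 29*P + 23*Q) = e_{137}(P,Q)^(123*23-10*29).
det M = 123*23 - 10*29 = 2539 = 73 (mod 137); 73^{-1} = 122 (mod 137).
Set x_W=43281949065895*u+35028304116576, y_W=43281949065895*v; then E': y_W^2=x_W^3+143867857777361*x_W+177652017610490.
n = 137 = (10001001)_2 (8 bits, wt 3); accumulate f_{137,P'}(Q'+S)/f_{137,P'}(S) along the 7-step ladder.
Miller gives e_{137}(P',Q') = 6970823620625 + 37611020042208*t in F_{201981710182361^2}.
Raise to 122: e(P,Q) = 145585028755056 + 24506339121692*t in mu_{137}.

145585028755056 + 24506339121692*t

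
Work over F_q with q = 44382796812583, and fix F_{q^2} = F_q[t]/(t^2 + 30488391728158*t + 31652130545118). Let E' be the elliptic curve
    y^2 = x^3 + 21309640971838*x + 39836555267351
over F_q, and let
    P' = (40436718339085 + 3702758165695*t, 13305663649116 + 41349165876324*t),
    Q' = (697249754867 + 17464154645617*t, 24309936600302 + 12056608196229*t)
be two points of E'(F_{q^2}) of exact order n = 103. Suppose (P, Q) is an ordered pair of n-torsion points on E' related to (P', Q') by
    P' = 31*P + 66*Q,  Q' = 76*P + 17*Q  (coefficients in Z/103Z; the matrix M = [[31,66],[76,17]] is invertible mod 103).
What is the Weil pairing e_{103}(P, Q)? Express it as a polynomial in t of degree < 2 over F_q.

12444636560344 + 27948685742959*t

Under M = [[31,66],[76,17]] in GL_2(Z/103), e_{103}(P',Q') = e_{103}(P,Q)^(31*17-66*76 mod 103).
det(M) mod 103 = 43; its inverse in (Z/103)^* is 12 (check: 43*12 mod 103 = 1).
Double-and-add over 1100111: 7-1 doublings, 5-1 additions; each step l_{T,T}/v_{2T} or l_{T,P'}/v at Q'+S for random S.
The quotient is 41938046265464 + 33012156753847*t.
Thus e_{103}(P,Q) = 12444636560344 + 27948685742959*t.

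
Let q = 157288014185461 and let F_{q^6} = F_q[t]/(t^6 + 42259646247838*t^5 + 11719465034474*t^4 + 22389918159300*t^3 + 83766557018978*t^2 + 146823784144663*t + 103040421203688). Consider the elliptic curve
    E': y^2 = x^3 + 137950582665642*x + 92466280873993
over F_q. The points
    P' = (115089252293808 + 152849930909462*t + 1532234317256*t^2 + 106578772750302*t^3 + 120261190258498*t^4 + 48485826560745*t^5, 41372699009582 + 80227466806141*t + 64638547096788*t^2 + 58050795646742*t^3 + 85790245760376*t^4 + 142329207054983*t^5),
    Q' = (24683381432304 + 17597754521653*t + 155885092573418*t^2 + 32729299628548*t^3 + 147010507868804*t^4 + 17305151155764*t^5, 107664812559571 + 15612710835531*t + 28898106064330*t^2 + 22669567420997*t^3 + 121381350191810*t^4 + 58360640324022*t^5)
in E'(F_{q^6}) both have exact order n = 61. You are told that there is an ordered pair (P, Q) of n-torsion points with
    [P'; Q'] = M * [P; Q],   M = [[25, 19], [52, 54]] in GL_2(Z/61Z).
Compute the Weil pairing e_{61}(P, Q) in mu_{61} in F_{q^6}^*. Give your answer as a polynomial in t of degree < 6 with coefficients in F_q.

e_{61} is bilinear + alternating on E[61], so e_{61}(25*P + 19*Q, 52*P + 54*Q) = e_{61}(P,Q)^(25*54-19*52).
Inverting 57 mod 61: 15. Thus e_{61}(P,Q) = e(P',Q')^{15}.
Double-and-add over 111101: 6-1 doublings, 5-1 additions; each step l_{T,T}/v_{2T} or l_{T,P'}/v at Q'+S for random S.
e_{61}(P',Q') = 20406242932163 + 11560702247806*t + 119891854841466*t^2 + 55135031384393*t^3 + 70969283364884*t^4 + 16020886214628*t^5.
(20406242932163 + 11560702247806*t + 119891854841466*t^2 + 55135031384393*t^3 + 70969283364884*t^4 + 16020886214628*t^5)^{15} mod (157288014185461,f) = 5689284032268 + 87381924807967*t + 938984561624*t^2 + 82985138569809*t^3 + 39357799298911*t^4 + 61464165291480*t^5.

5689284032268 + 87381924807967*t + 938984561624*t^2 + 82985138569809*t^3 + 39357799298911*t^4 + 61464165291480*t^5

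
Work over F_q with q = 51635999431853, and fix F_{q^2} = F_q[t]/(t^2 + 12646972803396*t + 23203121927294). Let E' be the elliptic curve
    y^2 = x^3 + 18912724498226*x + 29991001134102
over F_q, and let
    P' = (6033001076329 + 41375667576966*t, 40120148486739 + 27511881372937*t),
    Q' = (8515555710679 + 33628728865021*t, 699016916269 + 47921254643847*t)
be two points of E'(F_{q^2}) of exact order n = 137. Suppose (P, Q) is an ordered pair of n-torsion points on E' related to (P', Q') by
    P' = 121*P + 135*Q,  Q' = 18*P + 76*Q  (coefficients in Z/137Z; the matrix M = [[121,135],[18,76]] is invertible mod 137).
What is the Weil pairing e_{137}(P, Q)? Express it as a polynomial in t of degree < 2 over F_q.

16538360001507 + 5445219255912*t

Alternating bilinearity on E[137] (values in mu_{137} in F_{51635999431853^2}) gives e(P',Q') = e(P,Q)^det(M).
Inverting 53 mod 137: 106. Thus e_{137}(P,Q) = e(P',Q')^{106}.
n = 137 = (10001001)_2 (8 bits, wt 3); accumulate f_{137,P'}(Q'+S)/f_{137,P'}(S) along the 7-step ladder.
Miller gives e_{137}(P',Q') = 42462139563550 + 31038099630727*t in F_{51635999431853^2}.
Thus e_{137}(P,Q) = 16538360001507 + 5445219255912*t.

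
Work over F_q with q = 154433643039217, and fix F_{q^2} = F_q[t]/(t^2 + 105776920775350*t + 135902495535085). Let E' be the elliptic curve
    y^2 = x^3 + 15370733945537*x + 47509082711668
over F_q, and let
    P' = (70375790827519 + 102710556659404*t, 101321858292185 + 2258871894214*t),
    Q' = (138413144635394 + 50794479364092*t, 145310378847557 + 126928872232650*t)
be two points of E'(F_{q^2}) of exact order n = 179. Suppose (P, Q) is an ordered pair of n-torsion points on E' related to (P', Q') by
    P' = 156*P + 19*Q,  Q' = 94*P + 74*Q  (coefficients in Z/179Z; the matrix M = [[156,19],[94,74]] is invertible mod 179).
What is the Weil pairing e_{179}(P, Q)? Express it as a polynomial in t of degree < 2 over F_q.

152827335809177 + 148730243767504*t

Since e_{179}(P,P)=e_{179}(Q,Q)=1 and e_{179}(Q,P)=e_{179}(P,Q)^{-1}, expanding e_{179}(156*P + 19*Q,94*P + 74*Q) leaves e(P,Q)^det(M).
So e_{179}(P,Q) = e_{179}(P',Q')^{72}, since 92*72 = 1 mod 179.
Build f_{179,P'} and f_{179,Q'} via the 8-bit ladder of 179=10110011_2; evaluate at shifted divisors; quotient in F_{154433643039217^2}.
Miller gives e_{179}(P',Q') = 110131528476145 + 50009428898673*t in F_{154433643039217^2}.
Hence e(P,Q) = 152827335809177 + 148730243767504*t in F_{154433643039217^2}^*.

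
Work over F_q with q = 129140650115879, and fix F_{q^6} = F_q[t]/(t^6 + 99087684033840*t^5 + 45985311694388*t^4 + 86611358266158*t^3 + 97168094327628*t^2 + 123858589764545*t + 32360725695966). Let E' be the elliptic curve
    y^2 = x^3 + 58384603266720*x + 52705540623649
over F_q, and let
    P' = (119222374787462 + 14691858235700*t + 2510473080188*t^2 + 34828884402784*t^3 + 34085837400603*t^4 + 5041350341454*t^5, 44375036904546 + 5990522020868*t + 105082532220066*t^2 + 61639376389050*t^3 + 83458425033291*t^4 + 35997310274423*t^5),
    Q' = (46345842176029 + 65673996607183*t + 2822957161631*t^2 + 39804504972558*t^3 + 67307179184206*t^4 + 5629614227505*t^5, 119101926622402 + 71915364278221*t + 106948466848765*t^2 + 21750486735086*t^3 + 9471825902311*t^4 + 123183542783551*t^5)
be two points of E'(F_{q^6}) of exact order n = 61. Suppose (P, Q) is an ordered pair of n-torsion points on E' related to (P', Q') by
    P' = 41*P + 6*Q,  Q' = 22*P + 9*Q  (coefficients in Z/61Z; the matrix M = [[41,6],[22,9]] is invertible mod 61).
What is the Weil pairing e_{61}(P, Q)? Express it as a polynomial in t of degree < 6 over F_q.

e_{61} is bilinear + alternating on E[61], so e_{61}(41*P + 6*Q, 22*P + 9*Q) = e_{61}(P,Q)^(41*9-6*22).
Hence e(P,Q) = e(P',Q')^{26} where 26 = 54^{-1} mod 61.
Build f_{61,P'} and f_{61,Q'} via the 6-bit ladder of 61=111101_2; evaluate at shifted divisors; quotient in F_{129140650115879^6}.
Result: e(P',Q') = 28115387921902 + 84214680170874*t + 22010210050220*t^2 + 50487092559592*t^3 + 116339603333347*t^4 + 109239855356153*t^5.
(28115387921902 + 84214680170874*t + 22010210050220*t^2 + 50487092559592*t^3 + 116339603333347*t^4 + 109239855356153*t^5)^{26} mod (129140650115879,f) = 71204329571672 + 54543611993128*t + 45923512916837*t^2 + 26685578238289*t^3 + 65511395868048*t^4 + 74524603492120*t^5.

71204329571672 + 54543611993128*t + 45923512916837*t^2 + 26685578238289*t^3 + 65511395868048*t^4 + 74524603492120*t^5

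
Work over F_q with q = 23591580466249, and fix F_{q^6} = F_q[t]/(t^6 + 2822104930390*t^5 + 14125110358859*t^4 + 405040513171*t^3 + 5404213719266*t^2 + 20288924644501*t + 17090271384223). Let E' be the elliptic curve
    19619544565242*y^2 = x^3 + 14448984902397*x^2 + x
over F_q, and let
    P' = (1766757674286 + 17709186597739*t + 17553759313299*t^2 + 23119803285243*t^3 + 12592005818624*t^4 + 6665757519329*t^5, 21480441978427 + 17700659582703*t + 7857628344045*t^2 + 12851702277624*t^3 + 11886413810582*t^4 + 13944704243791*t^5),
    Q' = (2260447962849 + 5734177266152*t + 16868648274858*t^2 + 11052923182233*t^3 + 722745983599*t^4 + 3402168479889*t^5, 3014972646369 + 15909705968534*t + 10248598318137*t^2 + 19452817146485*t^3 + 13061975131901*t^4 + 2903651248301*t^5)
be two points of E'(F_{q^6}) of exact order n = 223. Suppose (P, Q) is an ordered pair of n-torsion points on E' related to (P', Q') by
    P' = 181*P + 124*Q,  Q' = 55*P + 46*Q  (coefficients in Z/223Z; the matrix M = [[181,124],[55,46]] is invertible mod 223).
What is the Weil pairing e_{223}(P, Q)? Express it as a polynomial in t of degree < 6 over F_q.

Since e_{223}(P,P)=e_{223}(Q,Q)=1 and e_{223}(Q,P)=e_{223}(P,Q)^{-1}, expanding e_{223}(181*P + 124*Q,55*P + 46*Q) leaves e(P,Q)^det(M).
Hence e(P,Q) = e(P',Q')^{150} where 150 = 168^{-1} mod 223.
Undo Montgomery via alpha=4045357310458, beta=11651270888696: (a',b')=(17141201427016,5228213353812) over F_{23591580466249}.
Double-and-add over 11011111: 8-1 doublings, 7-1 additions; each step l_{T,T}/v_{2T} or l_{T,P'}/v at Q'+S for random S.
f_P(D_Q)/f_Q(D_P) = 16210804017172 + 3032011682699*t + 7655880899604*t^2 + 352808263209*t^3 + 8211135524889*t^4 + 22996494141500*t^5.
Finally e_{223}(P,Q) = 9390953652874 + 3123985236647*t + 7357963419602*t^2 + 3213986749268*t^3 + 17698379092327*t^4 + 23148921019340*t^5.

9390953652874 + 3123985236647*t + 7357963419602*t^2 + 3213986749268*t^3 + 17698379092327*t^4 + 23148921019340*t^5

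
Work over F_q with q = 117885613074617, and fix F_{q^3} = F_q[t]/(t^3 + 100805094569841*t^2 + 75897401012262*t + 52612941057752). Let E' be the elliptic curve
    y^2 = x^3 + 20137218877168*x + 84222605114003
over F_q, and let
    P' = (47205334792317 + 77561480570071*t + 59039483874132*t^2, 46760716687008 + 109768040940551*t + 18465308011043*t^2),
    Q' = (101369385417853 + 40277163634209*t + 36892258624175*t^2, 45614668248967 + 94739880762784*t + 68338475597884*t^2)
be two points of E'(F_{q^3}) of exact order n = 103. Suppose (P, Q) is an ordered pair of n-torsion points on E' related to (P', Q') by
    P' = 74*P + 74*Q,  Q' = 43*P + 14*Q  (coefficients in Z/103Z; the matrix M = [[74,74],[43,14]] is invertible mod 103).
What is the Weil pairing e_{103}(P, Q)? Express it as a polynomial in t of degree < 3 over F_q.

87011113481992 + 51378393760964*t + 91222017208649*t^2

Since e_{103}(P,P)=e_{103}(Q,Q)=1 and e_{103}(Q,P)=e_{103}(P,Q)^{-1}, expanding e_{103}(74*P + 74*Q,43*P + 14*Q) leaves e(P,Q)^det(M).
Inverting 17 mod 103: 97. Thus e_{103}(P,Q) = e(P',Q')^{97}.
Run Miller on y^2=x^3+20137218877168*x+84222605114003 over F_{117885613074617}: ladder 1100111 (7 bits); e = f_P(D_Q)/f_Q(D_P).
e_{103}(P',Q') = 18802684880775 + 50016688481324*t + 36142817019652*t^2.
Finally e_{103}(P,Q) = 87011113481992 + 51378393760964*t + 91222017208649*t^2.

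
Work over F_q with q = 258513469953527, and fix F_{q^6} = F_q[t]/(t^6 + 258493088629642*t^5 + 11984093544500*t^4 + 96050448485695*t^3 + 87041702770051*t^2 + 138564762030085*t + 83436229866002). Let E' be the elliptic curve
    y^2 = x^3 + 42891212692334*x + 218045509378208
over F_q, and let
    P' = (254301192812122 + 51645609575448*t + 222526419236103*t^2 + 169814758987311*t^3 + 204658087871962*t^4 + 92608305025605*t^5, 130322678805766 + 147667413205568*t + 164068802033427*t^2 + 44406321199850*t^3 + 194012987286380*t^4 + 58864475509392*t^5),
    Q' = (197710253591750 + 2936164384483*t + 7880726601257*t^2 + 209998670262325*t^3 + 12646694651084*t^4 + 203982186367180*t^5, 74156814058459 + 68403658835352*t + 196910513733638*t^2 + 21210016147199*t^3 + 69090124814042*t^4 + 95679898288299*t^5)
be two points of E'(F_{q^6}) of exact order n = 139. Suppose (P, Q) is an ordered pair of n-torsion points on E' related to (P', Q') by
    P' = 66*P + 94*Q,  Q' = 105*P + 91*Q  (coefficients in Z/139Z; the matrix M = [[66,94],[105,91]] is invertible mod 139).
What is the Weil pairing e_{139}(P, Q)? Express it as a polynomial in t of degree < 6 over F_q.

Since e_{139}(P,P)=e_{139}(Q,Q)=1 and e_{139}(Q,P)=e_{139}(P,Q)^{-1}, expanding e_{139}(66*P + 94*Q,105*P + 91*Q) leaves e(P,Q)^det(M).
Hence e(P,Q) = e(P',Q')^{5} where 5 = 28^{-1} mod 139.
8-bit Miller (10001011) on E'/F_{258513469953527} with a'=42891212692334, b'=218045509378208: accumulate tangent/chord ratios at Q'+S and P'+S'.
Miller gives e_{139}(P',Q') = 208014997554116 + 237245009995974*t + 105464182423857*t^2 + 81575144507337*t^3 + 133019677481311*t^4 + 105290812370506*t^5 in F_{258513469953527^6}.
Raise to 5: e(P,Q) = 96394037980390 + 243865169991585*t + 11312603414160*t^2 + 103301697835051*t^3 + 51273201160511*t^4 + 17831509291165*t^5 in mu_{139}.

96394037980390 + 243865169991585*t + 11312603414160*t^2 + 103301697835051*t^3 + 51273201160511*t^4 + 17831509291165*t^5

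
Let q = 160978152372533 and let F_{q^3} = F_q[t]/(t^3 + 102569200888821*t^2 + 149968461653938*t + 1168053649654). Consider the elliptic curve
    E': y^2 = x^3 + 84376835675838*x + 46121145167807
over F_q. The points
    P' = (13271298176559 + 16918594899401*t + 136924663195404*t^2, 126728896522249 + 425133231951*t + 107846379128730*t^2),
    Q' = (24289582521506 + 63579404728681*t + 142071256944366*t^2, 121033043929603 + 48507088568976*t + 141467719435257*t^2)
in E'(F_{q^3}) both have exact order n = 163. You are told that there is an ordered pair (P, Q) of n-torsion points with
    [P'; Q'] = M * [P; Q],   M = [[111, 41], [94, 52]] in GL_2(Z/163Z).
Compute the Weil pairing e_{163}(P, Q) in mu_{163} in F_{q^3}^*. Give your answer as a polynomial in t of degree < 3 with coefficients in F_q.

The 163-Weil pairing on E[163] over F_{160978152372533} is alternating-bilinear: e_{163}(P',Q') = e_{163}(P,Q)^det(M).
So e_{163}(P,Q) = e_{163}(P',Q')^{30}, since 125*30 = 1 mod 163.
Build f_{163,P'} and f_{163,Q'} via the 8-bit ladder of 163=10100011_2; evaluate at shifted divisors; quotient in F_{160978152372533^3}.
The quotient is 48190169314180 + 2013111975135*t + 33965194813445*t^2.
e_{163}(P,Q) = (48190169314180 + 2013111975135*t + 33965194813445*t^2)^{30} = 72763233373234 + 23483883257851*t + 8014043628623*t^2.

72763233373234 + 23483883257851*t + 8014043628623*t^2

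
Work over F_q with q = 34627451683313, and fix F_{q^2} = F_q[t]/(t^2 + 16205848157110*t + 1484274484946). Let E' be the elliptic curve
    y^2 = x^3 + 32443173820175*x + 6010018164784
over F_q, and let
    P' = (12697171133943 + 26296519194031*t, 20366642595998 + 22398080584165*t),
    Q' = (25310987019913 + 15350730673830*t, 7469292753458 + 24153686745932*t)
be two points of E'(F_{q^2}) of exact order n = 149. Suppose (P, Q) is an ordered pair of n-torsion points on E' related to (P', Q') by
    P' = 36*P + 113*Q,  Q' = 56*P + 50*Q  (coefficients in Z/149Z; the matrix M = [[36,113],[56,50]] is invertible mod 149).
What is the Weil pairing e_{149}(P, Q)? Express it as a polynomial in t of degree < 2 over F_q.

7128405675256 + 27920854767180*t

Since e_{149}(P,P)=e_{149}(Q,Q)=1 and e_{149}(Q,P)=e_{149}(P,Q)^{-1}, expanding e_{149}(36*P + 113*Q,56*P + 50*Q) leaves e(P,Q)^det(M).
Inverting 91 mod 149: 131. Thus e_{149}(P,Q) = e(P',Q')^{131}.
Double-and-add over 10010101: 8-1 doublings, 4-1 additions; each step l_{T,T}/v_{2T} or l_{T,P'}/v at Q'+S for random S.
So e_{149}(P',Q') = 22720476354349 + 13590885856534*t.
Raise to 131: e(P,Q) = 7128405675256 + 27920854767180*t in mu_{149}.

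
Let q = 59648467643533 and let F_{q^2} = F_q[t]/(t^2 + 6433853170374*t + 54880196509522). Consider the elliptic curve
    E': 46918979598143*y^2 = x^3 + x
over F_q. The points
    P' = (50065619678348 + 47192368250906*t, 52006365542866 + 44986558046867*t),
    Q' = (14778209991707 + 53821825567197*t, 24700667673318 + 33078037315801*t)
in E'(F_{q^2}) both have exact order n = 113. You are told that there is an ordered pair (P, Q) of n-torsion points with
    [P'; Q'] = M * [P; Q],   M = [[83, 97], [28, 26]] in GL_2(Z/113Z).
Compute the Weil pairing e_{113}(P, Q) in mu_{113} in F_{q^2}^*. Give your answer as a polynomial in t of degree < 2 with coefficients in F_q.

Alternating bilinearity on E[113] (values in mu_{113} in F_{59648467643533^2}) gives e(P',Q') = e(P,Q)^det(M).
det M = 83*26 - 97*28 = -558 = 7 (mod 113); 7^{-1} = 97 (mod 113).
Montgomery->Weierstrass: x_W = 29177565786962*x, y_W=29177565786962*y on F_{59648467643533}; lands on y^2=x^3+28066041283443*x.
Build f_{113,P'} and f_{113,Q'} via the 7-bit ladder of 113=1110001_2; evaluate at shifted divisors; quotient in F_{59648467643533^2}.
e_{113}(P',Q') = 49876612155577 + 28680481656090*t.
Hence e(P,Q) = 1555382411416 + 1522808660831*t in F_{59648467643533^2}^*.

1555382411416 + 1522808660831*t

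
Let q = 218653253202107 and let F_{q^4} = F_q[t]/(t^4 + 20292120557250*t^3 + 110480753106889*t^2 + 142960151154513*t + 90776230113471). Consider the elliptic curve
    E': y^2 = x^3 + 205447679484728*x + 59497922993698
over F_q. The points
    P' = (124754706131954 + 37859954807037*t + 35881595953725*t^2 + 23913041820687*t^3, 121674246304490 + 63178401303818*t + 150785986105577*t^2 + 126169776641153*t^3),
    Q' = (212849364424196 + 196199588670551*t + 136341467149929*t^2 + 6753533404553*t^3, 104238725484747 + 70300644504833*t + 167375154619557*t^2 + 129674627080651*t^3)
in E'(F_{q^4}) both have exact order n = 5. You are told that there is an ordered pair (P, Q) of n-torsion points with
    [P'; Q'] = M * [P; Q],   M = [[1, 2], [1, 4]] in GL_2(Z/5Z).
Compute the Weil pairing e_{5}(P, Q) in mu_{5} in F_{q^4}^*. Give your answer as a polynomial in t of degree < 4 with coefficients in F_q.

182327982410526 + 50954678693690*t + 163083054248678*t^2 + 214679151223643*t^3

e_{5} is bilinear + alternating on E[5], so e_{5}(1*P + 2*Q, 1*P + 4*Q) = e_{5}(P,Q)^(1*4-2*1).
Inverting 2 mod 5: 3. Thus e_{5}(P,Q) = e(P',Q')^{3}.
Double-and-add over 101: 3-1 doublings, 2-1 additions; each step l_{T,T}/v_{2T} or l_{T,P'}/v at Q'+S for random S.
So e_{5}(P',Q') = 181884933721838 + 98422362388724*t + 92964464802903*t^2 + 136573248724555*t^3.
Finally e_{5}(P,Q) = 182327982410526 + 50954678693690*t + 163083054248678*t^2 + 214679151223643*t^3.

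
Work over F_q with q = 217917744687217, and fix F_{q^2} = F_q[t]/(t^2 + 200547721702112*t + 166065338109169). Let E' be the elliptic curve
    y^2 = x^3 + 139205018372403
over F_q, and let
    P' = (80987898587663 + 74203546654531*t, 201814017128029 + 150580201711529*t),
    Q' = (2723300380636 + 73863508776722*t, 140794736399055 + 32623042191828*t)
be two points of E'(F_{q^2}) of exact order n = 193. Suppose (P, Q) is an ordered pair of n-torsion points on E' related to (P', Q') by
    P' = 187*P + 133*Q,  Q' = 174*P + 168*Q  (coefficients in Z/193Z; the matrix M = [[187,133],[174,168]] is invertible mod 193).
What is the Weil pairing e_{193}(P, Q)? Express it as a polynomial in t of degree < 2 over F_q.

107576820463318 + 75649804171069*t

e_{193} is bilinear + alternating on E[193], so e_{193}(187*P + 133*Q, 174*P + 168*Q) = e_{193}(P,Q)^(187*168-133*174).
Hence e(P,Q) = e(P',Q')^{54} where 54 = 168^{-1} mod 193.
8-bit Miller (11000001) on E'/F_{217917744687217} with a'=0, b'=139205018372403: accumulate tangent/chord ratios at Q'+S and P'+S'.
Result: e(P',Q') = 53591971918646 + 183824584716207*t.
Thus e_{193}(P,Q) = 107576820463318 + 75649804171069*t.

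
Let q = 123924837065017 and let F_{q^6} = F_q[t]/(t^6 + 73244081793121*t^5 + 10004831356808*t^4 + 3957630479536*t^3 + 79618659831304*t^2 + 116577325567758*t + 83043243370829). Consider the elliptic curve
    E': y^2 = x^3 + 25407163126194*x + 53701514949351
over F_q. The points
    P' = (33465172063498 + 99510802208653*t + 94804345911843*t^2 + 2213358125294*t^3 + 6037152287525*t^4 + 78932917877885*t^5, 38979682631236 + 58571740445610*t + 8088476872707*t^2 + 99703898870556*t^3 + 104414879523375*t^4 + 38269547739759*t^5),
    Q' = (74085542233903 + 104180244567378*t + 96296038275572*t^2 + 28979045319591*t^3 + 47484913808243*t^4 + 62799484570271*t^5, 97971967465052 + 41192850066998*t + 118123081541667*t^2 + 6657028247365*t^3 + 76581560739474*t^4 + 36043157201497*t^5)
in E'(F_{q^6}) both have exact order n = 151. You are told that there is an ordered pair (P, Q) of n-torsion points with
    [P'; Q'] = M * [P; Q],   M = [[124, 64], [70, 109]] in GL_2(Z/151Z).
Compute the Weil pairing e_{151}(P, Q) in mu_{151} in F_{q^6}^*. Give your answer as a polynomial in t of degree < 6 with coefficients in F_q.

e_{151} is bilinear + alternating on E[151], so e_{151}(124*P + 64*Q, 70*P + 109*Q) = e_{151}(P,Q)^(124*109-64*70).
So e_{151}(P,Q) = e_{151}(P',Q')^{44}, since 127*44 = 1 mod 151.
Build f_{151,P'} and f_{151,Q'} via the 8-bit ladder of 151=10010111_2; evaluate at shifted divisors; quotient in F_{123924837065017^6}.
Miller gives e_{151}(P',Q') = 6363811355913 + 6133317338700*t + 21065523904299*t^2 + 114930461975678*t^3 + 39110901161186*t^4 + 110682546679198*t^5 in F_{123924837065017^6}.
Finally e_{151}(P,Q) = 85169702944145 + 97907675444648*t + 23530106111057*t^2 + 109351463200403*t^3 + 77171238820117*t^4 + 122386593709496*t^5.

85169702944145 + 97907675444648*t + 23530106111057*t^2 + 109351463200403*t^3 + 77171238820117*t^4 + 122386593709496*t^5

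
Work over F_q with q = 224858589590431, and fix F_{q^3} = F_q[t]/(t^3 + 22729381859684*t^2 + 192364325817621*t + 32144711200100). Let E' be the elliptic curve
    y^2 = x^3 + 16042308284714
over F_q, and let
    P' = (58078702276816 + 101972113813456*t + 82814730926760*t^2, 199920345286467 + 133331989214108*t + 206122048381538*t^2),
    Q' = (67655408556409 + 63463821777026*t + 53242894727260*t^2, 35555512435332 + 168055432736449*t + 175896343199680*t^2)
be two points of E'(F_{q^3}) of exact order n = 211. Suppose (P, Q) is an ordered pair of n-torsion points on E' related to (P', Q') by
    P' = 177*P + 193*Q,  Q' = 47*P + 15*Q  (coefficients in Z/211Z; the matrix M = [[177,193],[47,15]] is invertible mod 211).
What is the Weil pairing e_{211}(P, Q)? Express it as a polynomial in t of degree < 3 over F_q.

178104571360305 + 164437615767570*t + 218888062613385*t^2

e_{211}(aP+bQ,cP+dQ) = e_{211}(P,Q)^(ad-bc); with (a,b,c,d)=(177,193,47,15) this gives the det-211 law.
det(M) mod 211 = 125; its inverse in (Z/211)^* is 184 (check: 125*184 mod 211 = 1).
Miller loop for e_{211} over F_{224858589590431^3}: bits of 211 = 11010011; 7 double steps + 4 add steps, l/v at each.
e_{211}(P',Q') = 1431745680535 + 137909825147518*t + 193772190307198*t^2.
Finally e_{211}(P,Q) = 178104571360305 + 164437615767570*t + 218888062613385*t^2.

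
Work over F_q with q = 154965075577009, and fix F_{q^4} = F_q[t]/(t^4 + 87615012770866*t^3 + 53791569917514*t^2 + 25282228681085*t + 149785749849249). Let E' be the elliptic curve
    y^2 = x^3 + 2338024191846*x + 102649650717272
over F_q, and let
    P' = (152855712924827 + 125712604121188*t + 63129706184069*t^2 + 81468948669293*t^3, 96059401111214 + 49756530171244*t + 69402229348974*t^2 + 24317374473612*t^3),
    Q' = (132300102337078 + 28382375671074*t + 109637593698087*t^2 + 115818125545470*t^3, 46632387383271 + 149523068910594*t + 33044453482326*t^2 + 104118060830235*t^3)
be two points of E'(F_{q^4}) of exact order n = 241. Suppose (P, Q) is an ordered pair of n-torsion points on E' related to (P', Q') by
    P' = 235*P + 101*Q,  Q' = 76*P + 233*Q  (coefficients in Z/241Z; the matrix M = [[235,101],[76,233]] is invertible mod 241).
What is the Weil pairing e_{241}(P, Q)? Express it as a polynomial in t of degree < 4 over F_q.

144918364494665 + 103642872528969*t + 80006589366844*t^2 + 51298939656303*t^3

e_{241} is bilinear + alternating on E[241], so e_{241}(235*P + 101*Q, 76*P + 233*Q) = e_{241}(P,Q)^(235*233-101*76).
Inverting 84 mod 241: 66. Thus e_{241}(P,Q) = e(P',Q')^{66}.
Build f_{241,P'} and f_{241,Q'} via the 8-bit ladder of 241=11110001_2; evaluate at shifted divisors; quotient in F_{154965075577009^4}.
Result: e(P',Q') = 14210250549756 + 121575073520289*t + 26084735773417*t^2 + 1810187701680*t^3.
Finally e_{241}(P,Q) = 144918364494665 + 103642872528969*t + 80006589366844*t^2 + 51298939656303*t^3.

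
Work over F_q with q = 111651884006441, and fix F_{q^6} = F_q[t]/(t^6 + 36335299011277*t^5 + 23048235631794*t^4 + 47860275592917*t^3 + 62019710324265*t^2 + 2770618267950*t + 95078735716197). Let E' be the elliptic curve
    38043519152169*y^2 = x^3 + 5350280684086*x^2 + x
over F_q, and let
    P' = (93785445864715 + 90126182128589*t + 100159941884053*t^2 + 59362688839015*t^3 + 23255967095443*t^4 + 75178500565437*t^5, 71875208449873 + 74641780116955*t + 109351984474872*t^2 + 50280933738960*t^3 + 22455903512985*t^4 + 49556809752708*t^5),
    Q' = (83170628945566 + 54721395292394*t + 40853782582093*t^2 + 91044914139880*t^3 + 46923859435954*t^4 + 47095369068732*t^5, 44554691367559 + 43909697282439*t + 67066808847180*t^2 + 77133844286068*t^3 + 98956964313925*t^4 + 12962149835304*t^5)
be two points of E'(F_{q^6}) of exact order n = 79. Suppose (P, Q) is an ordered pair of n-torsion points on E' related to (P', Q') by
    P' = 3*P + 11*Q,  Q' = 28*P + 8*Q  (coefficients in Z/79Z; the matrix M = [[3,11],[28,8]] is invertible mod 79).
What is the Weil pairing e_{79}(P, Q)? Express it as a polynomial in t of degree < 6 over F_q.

75564849208181 + 97948944251125*t + 105762326232041*t^2 + 41097248741838*t^3 + 36160729801001*t^4 + 47304872026462*t^5

Alternating bilinearity on E[79] (values in mu_{79} in F_{111651884006441^6}) gives e(P',Q') = e(P,Q)^det(M).
So e_{79}(P,Q) = e_{79}(P',Q')^{42}, since 32*42 = 1 mod 79.
Undo Montgomery via alpha=51902023655956, beta=43402549543842: (a',b')=(102278088736709,1714700515708) over F_{111651884006441}.
7-bit Miller (1001111) on E'/F_{111651884006441} with a'=102278088736709, b'=1714700515708: accumulate tangent/chord ratios at Q'+S and P'+S'.
Result: e(P',Q') = 95657415900397 + 83606395863547*t + 13751999955486*t^2 + 98450508544253*t^3 + 58268305018555*t^4 + 44314327067880*t^5.
Thus e_{79}(P,Q) = 75564849208181 + 97948944251125*t + 105762326232041*t^2 + 41097248741838*t^3 + 36160729801001*t^4 + 47304872026462*t^5.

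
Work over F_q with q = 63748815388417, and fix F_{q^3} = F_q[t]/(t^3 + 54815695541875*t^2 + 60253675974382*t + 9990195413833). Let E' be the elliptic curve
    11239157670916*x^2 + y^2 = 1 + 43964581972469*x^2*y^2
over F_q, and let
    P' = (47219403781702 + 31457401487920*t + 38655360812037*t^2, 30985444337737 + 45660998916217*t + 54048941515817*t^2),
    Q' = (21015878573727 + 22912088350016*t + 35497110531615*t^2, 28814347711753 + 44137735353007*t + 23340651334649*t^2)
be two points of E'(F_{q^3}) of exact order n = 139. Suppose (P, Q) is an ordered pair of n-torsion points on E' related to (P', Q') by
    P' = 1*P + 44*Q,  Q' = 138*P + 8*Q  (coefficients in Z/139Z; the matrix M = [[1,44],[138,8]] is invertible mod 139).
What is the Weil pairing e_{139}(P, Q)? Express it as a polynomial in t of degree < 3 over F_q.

34109546482282 + 35703275887867*t + 28015725672436*t^2

e_{139}(aP+bQ,cP+dQ) = e_{139}(P,Q)^(ad-bc); with (a,b,c,d)=(1,44,138,8) this gives the det-139 law.
Inverting 52 mod 139: 131. Thus e_{139}(P,Q) = e(P',Q')^{131}.
Map (x,y)_Ed via u=(1+y)/(1-y), v=(1+y)/((1-y)x) to Montgomery A=24474934773813,B=60232377440242; then to (a',b')=(51866279924193,14460439484433).
Build f_{139,P'} and f_{139,Q'} via the 8-bit ladder of 139=10001011_2; evaluate at shifted divisors; quotient in F_{63748815388417^3}.
The quotient is 6129691421201 + 39430396171637*t + 29475202111349*t^2.
e_{139}(P,Q) = (6129691421201 + 39430396171637*t + 29475202111349*t^2)^{131} = 34109546482282 + 35703275887867*t + 28015725672436*t^2.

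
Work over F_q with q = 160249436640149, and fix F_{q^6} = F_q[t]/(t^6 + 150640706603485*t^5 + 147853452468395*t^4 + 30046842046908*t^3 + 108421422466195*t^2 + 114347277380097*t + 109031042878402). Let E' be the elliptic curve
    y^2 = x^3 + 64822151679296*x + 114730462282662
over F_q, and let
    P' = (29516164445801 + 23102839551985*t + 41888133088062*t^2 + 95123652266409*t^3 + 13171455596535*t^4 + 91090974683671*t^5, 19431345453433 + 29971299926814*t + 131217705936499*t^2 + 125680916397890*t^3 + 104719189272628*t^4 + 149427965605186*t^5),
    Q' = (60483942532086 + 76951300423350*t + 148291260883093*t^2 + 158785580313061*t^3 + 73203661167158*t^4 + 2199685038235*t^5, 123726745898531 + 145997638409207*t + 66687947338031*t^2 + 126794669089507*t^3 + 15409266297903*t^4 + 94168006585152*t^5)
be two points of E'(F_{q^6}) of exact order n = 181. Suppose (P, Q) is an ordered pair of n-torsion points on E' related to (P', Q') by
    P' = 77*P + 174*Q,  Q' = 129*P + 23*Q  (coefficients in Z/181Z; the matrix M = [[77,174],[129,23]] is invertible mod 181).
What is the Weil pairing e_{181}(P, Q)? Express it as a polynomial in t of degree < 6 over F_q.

69442467323833 + 132088956742635*t + 39505305369079*t^2 + 157033838500844*t^3 + 141810103743603*t^4 + 12224136242843*t^5

e_{181} is bilinear + alternating on E[181], so e_{181}(77*P + 174*Q, 129*P + 23*Q) = e_{181}(P,Q)^(77*23-174*129).
77*23 - 174*129 = -20675; reduced mod 181: det = 140, inverse 128.
Double-and-add over 10110101: 8-1 doublings, 5-1 additions; each step l_{T,T}/v_{2T} or l_{T,P'}/v at Q'+S for random S.
The quotient is 94441828772196 + 27995061121130*t + 39982170107568*t^2 + 101366911538149*t^3 + 51422946599197*t^4 + 90870504656168*t^5.
Raise to 128: e(P,Q) = 69442467323833 + 132088956742635*t + 39505305369079*t^2 + 157033838500844*t^3 + 141810103743603*t^4 + 12224136242843*t^5 in mu_{181}.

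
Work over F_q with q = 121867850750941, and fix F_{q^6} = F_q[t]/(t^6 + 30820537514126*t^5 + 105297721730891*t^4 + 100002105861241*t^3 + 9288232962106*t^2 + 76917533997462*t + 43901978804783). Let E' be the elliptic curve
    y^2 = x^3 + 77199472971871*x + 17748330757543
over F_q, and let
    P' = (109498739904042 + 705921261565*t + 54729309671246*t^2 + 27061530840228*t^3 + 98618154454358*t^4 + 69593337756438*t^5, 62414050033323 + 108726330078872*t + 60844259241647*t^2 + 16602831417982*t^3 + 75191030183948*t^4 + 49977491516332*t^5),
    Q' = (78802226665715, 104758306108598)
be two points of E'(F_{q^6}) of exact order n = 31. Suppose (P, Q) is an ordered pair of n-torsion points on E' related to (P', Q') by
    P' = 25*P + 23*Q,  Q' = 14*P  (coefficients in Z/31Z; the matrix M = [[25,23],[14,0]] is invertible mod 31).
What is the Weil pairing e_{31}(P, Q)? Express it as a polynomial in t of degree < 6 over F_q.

25172254129838 + 73408013344829*t + 55906431670107*t^2 + 14304169981695*t^3 + 49103201178643*t^4 + 39035082009234*t^5

Under M = [[25,23],[14,0]] in GL_2(Z/31), e_{31}(P',Q') = e_{31}(P,Q)^(25*0-23*14 mod 31).
det M = 25*0 - 23*14 = -322 = 19 (mod 31); 19^{-1} = 18 (mod 31).
Build f_{31,P'} and f_{31,Q'} via the 5-bit ladder of 31=11111_2; evaluate at shifted divisors; quotient in F_{121867850750941^6}.
The quotient is 55104385981181 + 38232736680466*t + 66288688369863*t^2 + 57494134067955*t^3 + 47989181082747*t^4 + 76595218493786*t^5.
Raise to 18: e(P,Q) = 25172254129838 + 73408013344829*t + 55906431670107*t^2 + 14304169981695*t^3 + 49103201178643*t^4 + 39035082009234*t^5 in mu_{31}.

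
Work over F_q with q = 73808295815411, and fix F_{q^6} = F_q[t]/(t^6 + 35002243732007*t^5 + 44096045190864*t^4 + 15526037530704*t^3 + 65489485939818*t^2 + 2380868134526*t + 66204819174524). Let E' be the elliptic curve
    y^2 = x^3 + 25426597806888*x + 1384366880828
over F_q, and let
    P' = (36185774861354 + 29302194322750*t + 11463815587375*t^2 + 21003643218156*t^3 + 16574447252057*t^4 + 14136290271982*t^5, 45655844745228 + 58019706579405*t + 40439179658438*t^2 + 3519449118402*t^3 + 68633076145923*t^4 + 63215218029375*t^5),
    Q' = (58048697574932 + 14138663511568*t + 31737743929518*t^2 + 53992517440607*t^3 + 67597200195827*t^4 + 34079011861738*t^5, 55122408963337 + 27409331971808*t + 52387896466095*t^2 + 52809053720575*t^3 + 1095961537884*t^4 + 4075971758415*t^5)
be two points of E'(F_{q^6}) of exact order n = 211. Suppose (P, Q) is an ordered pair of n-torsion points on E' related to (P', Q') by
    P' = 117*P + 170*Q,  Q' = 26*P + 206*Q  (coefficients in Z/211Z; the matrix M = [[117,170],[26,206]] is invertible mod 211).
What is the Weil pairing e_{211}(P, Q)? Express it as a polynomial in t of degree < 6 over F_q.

Since e_{211}(P,P)=e_{211}(Q,Q)=1 and e_{211}(Q,P)=e_{211}(P,Q)^{-1}, expanding e_{211}(117*P + 170*Q,26*P + 206*Q) leaves e(P,Q)^det(M).
det M = 117*206 - 170*26 = 19682 = 59 (mod 211); 59^{-1} = 93 (mod 211).
n = 211 = (11010011)_2 (8 bits, wt 5); accumulate f_{211,P'}(Q'+S)/f_{211,P'}(S) along the 7-step ladder.
So e_{211}(P',Q') = 43769597097281 + 15213586642196*t + 4962213959667*t^2 + 12652878758454*t^3 + 63672531896042*t^4 + 20429914171543*t^5.
Finally e_{211}(P,Q) = 31526564966369 + 53176925381076*t + 10659540201541*t^2 + 29425112630632*t^3 + 16305449906835*t^4 + 68937028273160*t^5.

31526564966369 + 53176925381076*t + 10659540201541*t^2 + 29425112630632*t^3 + 16305449906835*t^4 + 68937028273160*t^5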